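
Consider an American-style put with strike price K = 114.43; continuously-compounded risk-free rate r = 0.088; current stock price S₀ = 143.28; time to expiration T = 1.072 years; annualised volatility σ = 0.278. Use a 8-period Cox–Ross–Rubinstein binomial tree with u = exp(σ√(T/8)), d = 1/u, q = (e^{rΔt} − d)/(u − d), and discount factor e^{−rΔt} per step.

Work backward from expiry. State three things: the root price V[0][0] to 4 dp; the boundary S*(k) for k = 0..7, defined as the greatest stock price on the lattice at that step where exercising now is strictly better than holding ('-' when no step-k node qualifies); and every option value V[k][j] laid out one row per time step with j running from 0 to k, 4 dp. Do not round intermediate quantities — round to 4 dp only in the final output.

price = 2.4302
boundary = - - - - 95.3679 86.1403 95.3679 105.5840
tree:
2.4302
4.2492 0.8891
7.2481 1.7137 0.1857
11.9879 3.2526 0.4022 0.0000
19.0621 6.0507 0.8710 0.0000 0.0000
28.2897 10.9528 1.8862 0.0000 0.0000 0.0000
36.6245 19.0621 4.0848 0.0000 0.0000 0.0000 0.0000
44.1528 28.2897 8.8460 0.0000 0.0000 0.0000 0.0000 0.0000
50.9527 36.6245 19.0621 0.0000 0.0000 0.0000 0.0000 0.0000 0.0000

Δt=0.13400, u=1.10712, d=0.90324, q=0.53276, disc=e^(-rΔt)=0.98828
k=8 terminal: V=max(K-S,0) → 50.9527 36.6245 19.0621 0.0000 0.0000 0.0000 0.0000 0.0000 0.0000
k=7: j=0 S=70.2772 intr=44.1528 cont=42.8113 V=44.1528[EX]; j=1 S=86.1403 intr=28.2897 cont=26.9483 V=28.2897[EX]; j=2 S=105.5840 intr=8.8460 cont=8.8022 V=8.8460[EX]; j=3 S=129.4165 intr=0.0000 cont=0.0000 V=0.0000[hold]; j=4 S=158.6286 intr=0.0000 cont=0.0000 V=0.0000[hold]; j=5 S=194.4344 intr=0.0000 cont=0.0000 V=0.0000[hold]; j=6 S=238.3224 intr=0.0000 cont=0.0000 V=0.0000[hold]; j=7 S=292.1168 intr=0.0000 cont=0.0000 V=0.0000[hold]  S*(7)=105.5840
k=6: j=0 S=77.8055 intr=36.6245 cont=35.2830 V=36.6245[EX]; j=1 S=95.3679 intr=19.0621 cont=17.7207 V=19.0621[EX]; j=2 S=116.8944 intr=0.0000 cont=4.0848 V=4.0848[hold]; j=3 S=143.2800 intr=0.0000 cont=0.0000 V=0.0000[hold]; j=4 S=175.6213 intr=0.0000 cont=0.0000 V=0.0000[hold]; j=5 S=215.2628 intr=0.0000 cont=0.0000 V=0.0000[hold]; j=6 S=263.8522 intr=0.0000 cont=0.0000 V=0.0000[hold]  S*(6)=95.3679
k=5: j=0 S=86.1403 intr=28.2897 cont=26.9483 V=28.2897[EX]; j=1 S=105.5840 intr=8.8460 cont=10.9528 V=10.9528[hold]; j=2 S=129.4165 intr=0.0000 cont=1.8862 V=1.8862[hold]; j=3 S=158.6286 intr=0.0000 cont=0.0000 V=0.0000[hold]; j=4 S=194.4344 intr=0.0000 cont=0.0000 V=0.0000[hold]; j=5 S=238.3224 intr=0.0000 cont=0.0000 V=0.0000[hold]  S*(5)=86.1403
k=4: j=0 S=95.3679 intr=19.0621 cont=18.8300 V=19.0621[EX]; j=1 S=116.8944 intr=0.0000 cont=6.0507 V=6.0507[hold]; j=2 S=143.2800 intr=0.0000 cont=0.8710 V=0.8710[hold]; j=3 S=175.6213 intr=0.0000 cont=0.0000 V=0.0000[hold]; j=4 S=215.2628 intr=0.0000 cont=0.0000 V=0.0000[hold]  S*(4)=95.3679
k=3: j=0 S=105.5840 intr=8.8460 cont=11.9879 V=11.9879[hold]; j=1 S=129.4165 intr=0.0000 cont=3.2526 V=3.2526[hold]; j=2 S=158.6286 intr=0.0000 cont=0.4022 V=0.4022[hold]; j=3 S=194.4344 intr=0.0000 cont=0.0000 V=0.0000[hold]  S*(3)=-
k=2: j=0 S=116.8944 intr=0.0000 cont=7.2481 V=7.2481[hold]; j=1 S=143.2800 intr=0.0000 cont=1.7137 V=1.7137[hold]; j=2 S=175.6213 intr=0.0000 cont=0.1857 V=0.1857[hold]  S*(2)=-
k=1: j=0 S=129.4165 intr=0.0000 cont=4.2492 V=4.2492[hold]; j=1 S=158.6286 intr=0.0000 cont=0.8891 V=0.8891[hold]  S*(1)=-
k=0: j=0 S=143.2800 intr=0.0000 cont=2.4302 V=2.4302[hold]  S*(0)=-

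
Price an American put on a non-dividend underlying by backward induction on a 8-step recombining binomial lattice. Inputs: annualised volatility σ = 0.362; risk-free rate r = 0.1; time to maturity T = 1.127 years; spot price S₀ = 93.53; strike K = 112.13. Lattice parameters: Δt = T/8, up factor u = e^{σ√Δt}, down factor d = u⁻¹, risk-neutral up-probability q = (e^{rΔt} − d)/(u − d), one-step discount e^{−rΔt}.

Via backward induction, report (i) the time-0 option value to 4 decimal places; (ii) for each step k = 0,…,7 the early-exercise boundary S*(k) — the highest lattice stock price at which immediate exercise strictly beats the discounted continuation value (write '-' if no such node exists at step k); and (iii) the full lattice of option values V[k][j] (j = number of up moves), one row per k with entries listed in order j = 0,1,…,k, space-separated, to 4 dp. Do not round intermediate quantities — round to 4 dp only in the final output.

price = 21.6449
boundary = - 81.6475 71.2747 81.6475 71.2747 81.6475 71.2747 81.6475
tree:
21.6449
30.4825 14.0186
40.8553 21.0353 7.8769
49.9104 30.4825 12.8254 3.4904
57.8150 40.8553 20.1904 6.3271 0.9479
64.7154 49.9104 30.4825 11.1715 1.9950 0.0000
70.7392 57.8150 40.8553 18.9979 4.1989 0.0000 0.0000
75.9977 64.7154 49.9104 30.4825 8.8374 0.0000 0.0000 0.0000
80.5881 70.7392 57.8150 40.8553 18.6000 0.0000 0.0000 0.0000 0.0000

params: Δt=0.14088 u=1.14553 d=0.87296 q=0.51813 e^(-rΔt)=0.98601
t_8 payoffs: 80.5881 70.7392 57.8150 40.8553 18.6000 0.0000 0.0000 0.0000 0.0000
t_7: node(7,0) S=36.1323 payoff=75.9977 vs cont=74.4291 → 75.9977 [stop]  node(7,1) S=47.4146 payoff=64.7154 vs cont=63.1469 → 64.7154 [stop]  node(7,2) S=62.2196 payoff=49.9104 vs cont=48.3418 → 49.9104 [stop]  node(7,3) S=81.6475 payoff=30.4825 vs cont=28.9139 → 30.4825 [stop]  node(7,4) S=107.1418 payoff=4.9882 vs cont=8.8374 → 8.8374 [wait]  node(7,5) S=140.5965 payoff=0.0000 vs cont=0.0000 → 0.0000 [wait]  node(7,6) S=184.4974 payoff=0.0000 vs cont=0.0000 → 0.0000 [wait]  node(7,7) S=242.1062 payoff=0.0000 vs cont=0.0000 → 0.0000 [wait]  ⇒ S*(7)=81.6475
t_6: node(6,0) S=41.3908 payoff=70.7392 vs cont=69.1706 → 70.7392 [stop]  node(6,1) S=54.3150 payoff=57.8150 vs cont=56.2465 → 57.8150 [stop]  node(6,2) S=71.2747 payoff=40.8553 vs cont=39.2868 → 40.8553 [stop]  node(6,3) S=93.5300 payoff=18.6000 vs cont=18.9979 → 18.9979 [wait]  node(6,4) S=122.7345 payoff=0.0000 vs cont=4.1989 → 4.1989 [wait]  node(6,5) S=161.0580 payoff=0.0000 vs cont=0.0000 → 0.0000 [wait]  node(6,6) S=211.3480 payoff=0.0000 vs cont=0.0000 → 0.0000 [wait]  ⇒ S*(6)=71.2747
t_5: node(5,0) S=47.4146 payoff=64.7154 vs cont=63.1469 → 64.7154 [stop]  node(5,1) S=62.2196 payoff=49.9104 vs cont=48.3418 → 49.9104 [stop]  node(5,2) S=81.6475 payoff=30.4825 vs cont=29.1172 → 30.4825 [stop]  node(5,3) S=107.1418 payoff=4.9882 vs cont=11.1715 → 11.1715 [wait]  node(5,4) S=140.5965 payoff=0.0000 vs cont=1.9950 → 1.9950 [wait]  node(5,5) S=184.4974 payoff=0.0000 vs cont=0.0000 → 0.0000 [wait]  ⇒ S*(5)=81.6475
t_4: node(4,0) S=54.3150 payoff=57.8150 vs cont=56.2465 → 57.8150 [stop]  node(4,1) S=71.2747 payoff=40.8553 vs cont=39.2868 → 40.8553 [stop]  node(4,2) S=93.5300 payoff=18.6000 vs cont=20.1904 → 20.1904 [wait]  node(4,3) S=122.7345 payoff=0.0000 vs cont=6.3271 → 6.3271 [wait]  node(4,4) S=161.0580 payoff=0.0000 vs cont=0.9479 → 0.9479 [wait]  ⇒ S*(4)=71.2747
t_3: node(3,0) S=62.2196 payoff=49.9104 vs cont=48.3418 → 49.9104 [stop]  node(3,1) S=81.6475 payoff=30.4825 vs cont=29.7264 → 30.4825 [stop]  node(3,2) S=107.1418 payoff=4.9882 vs cont=12.8254 → 12.8254 [wait]  node(3,3) S=140.5965 payoff=0.0000 vs cont=3.4904 → 3.4904 [wait]  ⇒ S*(3)=81.6475
t_2: node(2,0) S=71.2747 payoff=40.8553 vs cont=39.2868 → 40.8553 [stop]  node(2,1) S=93.5300 payoff=18.6000 vs cont=21.0353 → 21.0353 [wait]  node(2,2) S=122.7345 payoff=0.0000 vs cont=7.8769 → 7.8769 [wait]  ⇒ S*(2)=71.2747
t_1: node(1,0) S=81.6475 payoff=30.4825 vs cont=30.1581 → 30.4825 [stop]  node(1,1) S=107.1418 payoff=4.9882 vs cont=14.0186 → 14.0186 [wait]  ⇒ S*(1)=81.6475
t_0: node(0,0) S=93.5300 payoff=18.6000 vs cont=21.6449 → 21.6449 [wait]  ⇒ S*(0)=-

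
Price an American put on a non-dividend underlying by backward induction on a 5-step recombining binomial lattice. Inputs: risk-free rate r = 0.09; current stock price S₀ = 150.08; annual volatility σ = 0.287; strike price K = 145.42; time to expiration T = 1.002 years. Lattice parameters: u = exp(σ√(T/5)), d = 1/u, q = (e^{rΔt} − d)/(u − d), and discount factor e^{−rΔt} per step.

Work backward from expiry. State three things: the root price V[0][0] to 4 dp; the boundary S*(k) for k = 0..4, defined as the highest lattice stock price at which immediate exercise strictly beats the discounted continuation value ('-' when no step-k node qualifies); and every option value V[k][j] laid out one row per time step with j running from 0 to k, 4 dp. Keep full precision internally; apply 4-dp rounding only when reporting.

price = 10.6666
boundary = - - 116.0721 102.0775 116.0721
tree:
10.6666
18.0325 4.7160
29.3479 8.9466 1.2505
43.3425 16.5208 2.7593 0.0000
55.6497 29.3479 6.0886 0.0000 0.0000
66.4731 43.3425 13.4348 0.0000 0.0000 0.0000

params: Δt=0.20040 u=1.13710 d=0.87943 q=0.53856 e^(-rΔt)=0.98213
t_5 payoffs: 66.4731 43.3425 13.4348 0.0000 0.0000 0.0000
t_4: node(4,0) S=89.7703 payoff=55.6497 vs cont=53.0504 → 55.6497 [stop]  node(4,1) S=116.0721 payoff=29.3479 vs cont=26.7486 → 29.3479 [stop]  node(4,2) S=150.0800 payoff=0.0000 vs cont=6.0886 → 6.0886 [wait]  node(4,3) S=194.0519 payoff=0.0000 vs cont=0.0000 → 0.0000 [wait]  node(4,4) S=250.9071 payoff=0.0000 vs cont=0.0000 → 0.0000 [wait]  ⇒ S*(4)=116.0721
t_3: node(3,0) S=102.0775 payoff=43.3425 vs cont=40.7432 → 43.3425 [stop]  node(3,1) S=131.9852 payoff=13.4348 vs cont=16.5208 → 16.5208 [wait]  node(3,2) S=170.6555 payoff=0.0000 vs cont=2.7593 → 2.7593 [wait]  node(3,3) S=220.6559 payoff=0.0000 vs cont=0.0000 → 0.0000 [wait]  ⇒ S*(3)=102.0775
t_2: node(2,0) S=116.0721 payoff=29.3479 vs cont=28.3809 → 29.3479 [stop]  node(2,1) S=150.0800 payoff=0.0000 vs cont=8.9466 → 8.9466 [wait]  node(2,2) S=194.0519 payoff=0.0000 vs cont=1.2505 → 1.2505 [wait]  ⇒ S*(2)=116.0721
t_1: node(1,0) S=131.9852 payoff=13.4348 vs cont=18.0325 → 18.0325 [wait]  node(1,1) S=170.6555 payoff=0.0000 vs cont=4.7160 → 4.7160 [wait]  ⇒ S*(1)=-
t_0: node(0,0) S=150.0800 payoff=0.0000 vs cont=10.6666 → 10.6666 [wait]  ⇒ S*(0)=-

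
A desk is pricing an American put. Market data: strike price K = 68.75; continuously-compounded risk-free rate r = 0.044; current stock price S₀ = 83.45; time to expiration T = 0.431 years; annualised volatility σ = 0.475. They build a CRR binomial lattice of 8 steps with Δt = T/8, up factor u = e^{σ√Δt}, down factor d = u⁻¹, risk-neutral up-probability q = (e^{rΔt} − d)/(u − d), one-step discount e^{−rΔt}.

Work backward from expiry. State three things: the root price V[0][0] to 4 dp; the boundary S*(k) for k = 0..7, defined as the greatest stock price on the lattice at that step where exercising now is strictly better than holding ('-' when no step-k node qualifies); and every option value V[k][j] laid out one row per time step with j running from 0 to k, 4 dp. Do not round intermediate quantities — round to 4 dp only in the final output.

Δt=0.05387  u=1.11656  d=0.89561  q=0.48321  discount=0.99763
step 8 (expiry): payoffs max(K−S,0) = 34.2061 25.6840 15.0594 1.8136 0.0000 0.0000 0.0000 0.0000 0.0000
step 7: (k=7,j=0): S=38.5703, (K−S)⁺=30.1797, hold=30.0169 ⇒ V=30.1797 exercise | (k=7,j=1): S=48.0858, (K−S)⁺=20.6642, hold=20.5014 ⇒ V=20.6642 exercise | (k=7,j=2): S=59.9488, (K−S)⁺=8.8012, hold=8.6384 ⇒ V=8.8012 exercise | (k=7,j=3): S=74.7385, (K−S)⁺=0.0000, hold=0.9350 ⇒ V=0.9350 continue | (k=7,j=4): S=93.1769, (K−S)⁺=0.0000, hold=0.0000 ⇒ V=0.0000 continue | (k=7,j=5): S=116.1641, (K−S)⁺=0.0000, hold=0.0000 ⇒ V=0.0000 continue | (k=7,j=6): S=144.8225, (K−S)⁺=0.0000, hold=0.0000 ⇒ V=0.0000 continue | (k=7,j=7): S=180.5510, (K−S)⁺=0.0000, hold=0.0000 ⇒ V=0.0000 continue  boundary S*=59.9488
step 6: (k=6,j=0): S=43.0660, (K−S)⁺=25.6840, hold=25.5212 ⇒ V=25.6840 exercise | (k=6,j=1): S=53.6906, (K−S)⁺=15.0594, hold=14.8966 ⇒ V=15.0594 exercise | (k=6,j=2): S=66.9364, (K−S)⁺=1.8136, hold=4.9884 ⇒ V=4.9884 continue | (k=6,j=3): S=83.4500, (K−S)⁺=0.0000, hold=0.4821 ⇒ V=0.4821 continue | (k=6,j=4): S=104.0376, (K−S)⁺=0.0000, hold=0.0000 ⇒ V=0.0000 continue | (k=6,j=5): S=129.7042, (K−S)⁺=0.0000, hold=0.0000 ⇒ V=0.0000 continue | (k=6,j=6): S=161.7029, (K−S)⁺=0.0000, hold=0.0000 ⇒ V=0.0000 continue  boundary S*=53.6906
step 5: (k=5,j=0): S=48.0858, (K−S)⁺=20.6642, hold=20.5014 ⇒ V=20.6642 exercise | (k=5,j=1): S=59.9488, (K−S)⁺=8.8012, hold=10.1689 ⇒ V=10.1689 continue | (k=5,j=2): S=74.7385, (K−S)⁺=0.0000, hold=2.8042 ⇒ V=2.8042 continue | (k=5,j=3): S=93.1769, (K−S)⁺=0.0000, hold=0.2485 ⇒ V=0.2485 continue | (k=5,j=4): S=116.1641, (K−S)⁺=0.0000, hold=0.0000 ⇒ V=0.0000 continue | (k=5,j=5): S=144.8225, (K−S)⁺=0.0000, hold=0.0000 ⇒ V=0.0000 continue  boundary S*=48.0858
step 4: (k=4,j=0): S=53.6906, (K−S)⁺=15.0594, hold=15.5559 ⇒ V=15.5559 continue | (k=4,j=1): S=66.9364, (K−S)⁺=1.8136, hold=6.5946 ⇒ V=6.5946 continue | (k=4,j=2): S=83.4500, (K−S)⁺=0.0000, hold=1.5656 ⇒ V=1.5656 continue | (k=4,j=3): S=104.0376, (K−S)⁺=0.0000, hold=0.1281 ⇒ V=0.1281 continue | (k=4,j=4): S=129.7042, (K−S)⁺=0.0000, hold=0.0000 ⇒ V=0.0000 continue  boundary S*=-
step 3: (k=3,j=0): S=59.9488, (K−S)⁺=8.8012, hold=11.1991 ⇒ V=11.1991 continue | (k=3,j=1): S=74.7385, (K−S)⁺=0.0000, hold=4.1547 ⇒ V=4.1547 continue | (k=3,j=2): S=93.1769, (K−S)⁺=0.0000, hold=0.8689 ⇒ V=0.8689 continue | (k=3,j=3): S=116.1641, (K−S)⁺=0.0000, hold=0.0661 ⇒ V=0.0661 continue  boundary S*=-
step 2: (k=2,j=0): S=66.9364, (K−S)⁺=1.8136, hold=7.7768 ⇒ V=7.7768 continue | (k=2,j=1): S=83.4500, (K−S)⁺=0.0000, hold=2.5609 ⇒ V=2.5609 continue | (k=2,j=2): S=104.0376, (K−S)⁺=0.0000, hold=0.4799 ⇒ V=0.4799 continue  boundary S*=-
step 1: (k=1,j=0): S=74.7385, (K−S)⁺=0.0000, hold=5.2440 ⇒ V=5.2440 continue | (k=1,j=1): S=93.1769, (K−S)⁺=0.0000, hold=1.5517 ⇒ V=1.5517 continue  boundary S*=-
step 0: (k=0,j=0): S=83.4500, (K−S)⁺=0.0000, hold=3.4516 ⇒ V=3.4516 continue  boundary S*=-

price = 3.4516
boundary = - - - - - 48.0858 53.6906 59.9488
tree:
3.4516
5.2440 1.5517
7.7768 2.5609 0.4799
11.1991 4.1547 0.8689 0.0661
15.5559 6.5946 1.5656 0.1281 0.0000
20.6642 10.1689 2.8042 0.2485 0.0000 0.0000
25.6840 15.0594 4.9884 0.4821 0.0000 0.0000 0.0000
30.1797 20.6642 8.8012 0.9350 0.0000 0.0000 0.0000 0.0000
34.2061 25.6840 15.0594 1.8136 0.0000 0.0000 0.0000 0.0000 0.0000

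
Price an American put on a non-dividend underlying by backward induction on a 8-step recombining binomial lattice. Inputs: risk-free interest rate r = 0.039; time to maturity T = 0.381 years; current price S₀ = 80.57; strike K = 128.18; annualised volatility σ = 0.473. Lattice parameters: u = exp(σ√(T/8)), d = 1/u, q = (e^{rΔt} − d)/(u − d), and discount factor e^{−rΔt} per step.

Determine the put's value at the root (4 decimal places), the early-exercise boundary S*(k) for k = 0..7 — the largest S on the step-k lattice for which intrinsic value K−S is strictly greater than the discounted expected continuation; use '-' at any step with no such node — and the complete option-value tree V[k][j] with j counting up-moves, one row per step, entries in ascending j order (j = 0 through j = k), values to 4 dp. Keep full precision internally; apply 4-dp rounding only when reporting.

params: Δt=0.04763 u=1.10874 d=0.90193 q=0.48321 e^(-rΔt)=0.99814
t_8 payoffs: 92.8992 84.8092 74.8642 62.6388 47.6100 29.1351 6.4238 0.0000 0.0000
t_7: node(7,0) S=39.1172 payoff=89.0628 vs cont=88.8250 → 89.0628 [stop]  node(7,1) S=48.0869 payoff=80.0931 vs cont=79.8553 → 80.0931 [stop]  node(7,2) S=59.1133 payoff=69.0667 vs cont=68.8288 → 69.0667 [stop]  node(7,3) S=72.6681 payoff=55.5119 vs cont=55.2740 → 55.5119 [stop]  node(7,4) S=89.3311 payoff=38.8489 vs cont=38.6110 → 38.8489 [stop]  node(7,5) S=109.8150 payoff=18.3650 vs cont=18.1272 → 18.3650 [stop]  node(7,6) S=134.9958 payoff=0.0000 vs cont=3.3136 → 3.3136 [wait]  node(7,7) S=165.9507 payoff=0.0000 vs cont=0.0000 → 0.0000 [wait]  ⇒ S*(7)=109.8150
t_6: node(6,0) S=43.3708 payoff=84.8092 vs cont=84.5714 → 84.8092 [stop]  node(6,1) S=53.3158 payoff=74.8642 vs cont=74.6264 → 74.8642 [stop]  node(6,2) S=65.5412 payoff=62.6388 vs cont=62.4009 → 62.6388 [stop]  node(6,3) S=80.5700 payoff=47.6100 vs cont=47.3721 → 47.6100 [stop]  node(6,4) S=99.0449 payoff=29.1351 vs cont=28.8972 → 29.1351 [stop]  node(6,5) S=121.7562 payoff=6.4238 vs cont=11.0715 → 11.0715 [wait]  node(6,6) S=149.6752 payoff=0.0000 vs cont=1.7093 → 1.7093 [wait]  ⇒ S*(6)=99.0449
t_5: node(5,0) S=48.0869 payoff=80.0931 vs cont=79.8553 → 80.0931 [stop]  node(5,1) S=59.1133 payoff=69.0667 vs cont=68.8288 → 69.0667 [stop]  node(5,2) S=72.6681 payoff=55.5119 vs cont=55.2740 → 55.5119 [stop]  node(5,3) S=89.3311 payoff=38.8489 vs cont=38.6110 → 38.8489 [stop]  node(5,4) S=109.8150 payoff=18.3650 vs cont=20.3688 → 20.3688 [wait]  node(5,5) S=134.9958 payoff=0.0000 vs cont=6.5355 → 6.5355 [wait]  ⇒ S*(5)=89.3311
t_4: node(4,0) S=53.3158 payoff=74.8642 vs cont=74.6264 → 74.8642 [stop]  node(4,1) S=65.5412 payoff=62.6388 vs cont=62.4009 → 62.6388 [stop]  node(4,2) S=80.5700 payoff=47.6100 vs cont=47.3721 → 47.6100 [stop]  node(4,3) S=99.0449 payoff=29.1351 vs cont=29.8637 → 29.8637 [wait]  node(4,4) S=121.7562 payoff=6.4238 vs cont=13.6591 → 13.6591 [wait]  ⇒ S*(4)=80.5700
t_3: node(3,0) S=59.1133 payoff=69.0667 vs cont=68.8288 → 69.0667 [stop]  node(3,1) S=72.6681 payoff=55.5119 vs cont=55.2740 → 55.5119 [stop]  node(3,2) S=89.3311 payoff=38.8489 vs cont=38.9624 → 38.9624 [wait]  node(3,3) S=109.8150 payoff=18.3650 vs cont=21.9926 → 21.9926 [wait]  ⇒ S*(3)=72.6681
t_2: node(2,0) S=65.5412 payoff=62.6388 vs cont=62.4009 → 62.6388 [stop]  node(2,1) S=80.5700 payoff=47.6100 vs cont=47.4269 → 47.6100 [stop]  node(2,2) S=99.0449 payoff=29.1351 vs cont=30.7054 → 30.7054 [wait]  ⇒ S*(2)=80.5700
t_1: node(1,0) S=72.6681 payoff=55.5119 vs cont=55.2740 → 55.5119 [stop]  node(1,1) S=89.3311 payoff=38.8489 vs cont=39.3684 → 39.3684 [wait]  ⇒ S*(1)=72.6681
t_0: node(0,0) S=80.5700 payoff=47.6100 vs cont=47.6227 → 47.6227 [wait]  ⇒ S*(0)=-

price = 47.6227
boundary = - 72.6681 80.5700 72.6681 80.5700 89.3311 99.0449 109.8150
tree:
47.6227
55.5119 39.3684
62.6388 47.6100 30.7054
69.0667 55.5119 38.9624 21.9926
74.8642 62.6388 47.6100 29.8637 13.6591
80.0931 69.0667 55.5119 38.8489 20.3688 6.5355
84.8092 74.8642 62.6388 47.6100 29.1351 11.0715 1.7093
89.0628 80.0931 69.0667 55.5119 38.8489 18.3650 3.3136 0.0000
92.8992 84.8092 74.8642 62.6388 47.6100 29.1351 6.4238 0.0000 0.0000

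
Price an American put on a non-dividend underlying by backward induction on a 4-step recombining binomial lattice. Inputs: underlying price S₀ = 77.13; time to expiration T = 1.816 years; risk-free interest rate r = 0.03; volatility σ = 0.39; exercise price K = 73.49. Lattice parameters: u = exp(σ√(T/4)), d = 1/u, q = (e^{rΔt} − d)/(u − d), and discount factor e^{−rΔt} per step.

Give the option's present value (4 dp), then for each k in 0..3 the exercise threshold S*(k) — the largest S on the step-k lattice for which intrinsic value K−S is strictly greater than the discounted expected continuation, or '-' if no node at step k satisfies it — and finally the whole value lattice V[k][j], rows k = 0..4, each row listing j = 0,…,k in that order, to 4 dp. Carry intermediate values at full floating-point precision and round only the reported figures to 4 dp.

Δt=0.45400  u=1.30054  d=0.76891  q=0.46048  discount=0.98647
step 4 (expiry): payoffs max(K−S,0) = 46.5295 27.8889 0.0000 0.0000 0.0000
step 3: (k=3,j=0): S=35.0632, (K−S)⁺=38.4268, hold=37.4327 ⇒ V=38.4268 exercise | (k=3,j=1): S=59.3061, (K−S)⁺=14.1839, hold=14.8432 ⇒ V=14.8432 continue | (k=3,j=2): S=100.3107, (K−S)⁺=0.0000, hold=0.0000 ⇒ V=0.0000 continue | (k=3,j=3): S=169.6662, (K−S)⁺=0.0000, hold=0.0000 ⇒ V=0.0000 continue  boundary S*=35.0632
step 2: (k=2,j=0): S=45.6011, (K−S)⁺=27.8889, hold=27.1942 ⇒ V=27.8889 exercise | (k=2,j=1): S=77.1300, (K−S)⁺=0.0000, hold=7.8999 ⇒ V=7.8999 continue | (k=2,j=2): S=130.4582, (K−S)⁺=0.0000, hold=0.0000 ⇒ V=0.0000 continue  boundary S*=45.6011
step 1: (k=1,j=0): S=59.3061, (K−S)⁺=14.1839, hold=18.4317 ⇒ V=18.4317 continue | (k=1,j=1): S=100.3107, (K−S)⁺=0.0000, hold=4.2046 ⇒ V=4.2046 continue  boundary S*=-
step 0: (k=0,j=0): S=77.1300, (K−S)⁺=0.0000, hold=11.7198 ⇒ V=11.7198 continue  boundary S*=-

price = 11.7198
boundary = - - 45.6011 35.0632
tree:
11.7198
18.4317 4.2046
27.8889 7.8999 0.0000
38.4268 14.8432 0.0000 0.0000
46.5295 27.8889 0.0000 0.0000 0.0000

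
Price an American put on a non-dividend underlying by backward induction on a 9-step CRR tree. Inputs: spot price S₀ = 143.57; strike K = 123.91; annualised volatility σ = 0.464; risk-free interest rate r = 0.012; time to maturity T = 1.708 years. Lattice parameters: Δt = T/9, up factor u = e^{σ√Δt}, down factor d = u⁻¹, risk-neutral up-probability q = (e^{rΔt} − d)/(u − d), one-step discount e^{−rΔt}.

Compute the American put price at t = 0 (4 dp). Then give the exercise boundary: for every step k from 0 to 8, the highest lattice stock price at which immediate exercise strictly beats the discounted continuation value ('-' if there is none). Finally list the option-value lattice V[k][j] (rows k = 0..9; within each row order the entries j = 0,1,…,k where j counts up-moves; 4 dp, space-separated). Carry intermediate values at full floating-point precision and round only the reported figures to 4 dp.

price = 21.8562
boundary = - - - - - 52.2557 63.9617 78.2899 95.8279
tree:
21.8562
29.4246 12.9090
38.5912 18.6028 6.1600
49.1216 26.1833 9.6249 2.0447
60.4436 35.8190 14.7838 3.4997 0.3138
71.6543 47.3312 22.2225 5.9564 0.5773 0.0000
81.2178 59.9483 32.4699 10.0712 1.0622 0.0000 0.0000
89.0312 71.6543 45.6201 16.8964 1.9543 0.0000 0.0000 0.0000
95.4145 81.2178 59.9483 28.0821 3.5957 0.0000 0.0000 0.0000 0.0000
100.6296 89.0312 71.6543 45.6201 6.6155 0.0000 0.0000 0.0000 0.0000 0.0000

params: Δt=0.18978 u=1.22401 d=0.81698 q=0.45524 e^(-rΔt)=0.99773
t_9 payoffs: 100.6296 89.0312 71.6543 45.6201 6.6155 0.0000 0.0000 0.0000 0.0000 0.0000
t_8: node(8,0) S=28.4955 payoff=95.4145 vs cont=95.1326 → 95.4145 [stop]  node(8,1) S=42.6922 payoff=81.2178 vs cont=80.9360 → 81.2178 [stop]  node(8,2) S=63.9617 payoff=59.9483 vs cont=59.6664 → 59.9483 [stop]  node(8,3) S=95.8279 payoff=28.0821 vs cont=27.8003 → 28.0821 [stop]  node(8,4) S=143.5700 payoff=0.0000 vs cont=3.5957 → 3.5957 [wait]  node(8,5) S=215.0976 payoff=0.0000 vs cont=0.0000 → 0.0000 [wait]  node(8,6) S=322.2608 payoff=0.0000 vs cont=0.0000 → 0.0000 [wait]  node(8,7) S=482.8134 payoff=0.0000 vs cont=0.0000 → 0.0000 [wait]  node(8,8) S=723.3546 payoff=0.0000 vs cont=0.0000 → 0.0000 [wait]  ⇒ S*(8)=95.8279
t_7: node(7,0) S=34.8788 payoff=89.0312 vs cont=88.7493 → 89.0312 [stop]  node(7,1) S=52.2557 payoff=71.6543 vs cont=71.3724 → 71.6543 [stop]  node(7,2) S=78.2899 payoff=45.6201 vs cont=45.3382 → 45.6201 [stop]  node(7,3) S=117.2945 payoff=6.6155 vs cont=16.8964 → 16.8964 [wait]  node(7,4) S=175.7315 payoff=0.0000 vs cont=1.9543 → 1.9543 [wait]  node(7,5) S=263.2822 payoff=0.0000 vs cont=0.0000 → 0.0000 [wait]  node(7,6) S=394.4513 payoff=0.0000 vs cont=0.0000 → 0.0000 [wait]  node(7,7) S=590.9698 payoff=0.0000 vs cont=0.0000 → 0.0000 [wait]  ⇒ S*(7)=78.2899
t_6: node(6,0) S=42.6922 payoff=81.2178 vs cont=80.9360 → 81.2178 [stop]  node(6,1) S=63.9617 payoff=59.9483 vs cont=59.6664 → 59.9483 [stop]  node(6,2) S=95.8279 payoff=28.0821 vs cont=32.4699 → 32.4699 [wait]  node(6,3) S=143.5700 payoff=0.0000 vs cont=10.0712 → 10.0712 [wait]  node(6,4) S=215.0976 payoff=0.0000 vs cont=1.0622 → 1.0622 [wait]  node(6,5) S=322.2608 payoff=0.0000 vs cont=0.0000 → 0.0000 [wait]  node(6,6) S=482.8134 payoff=0.0000 vs cont=0.0000 → 0.0000 [wait]  ⇒ S*(6)=63.9617
t_5: node(5,0) S=52.2557 payoff=71.6543 vs cont=71.3724 → 71.6543 [stop]  node(5,1) S=78.2899 payoff=45.6201 vs cont=47.3312 → 47.3312 [wait]  node(5,2) S=117.2945 payoff=6.6155 vs cont=22.2225 → 22.2225 [wait]  node(5,3) S=175.7315 payoff=0.0000 vs cont=5.9564 → 5.9564 [wait]  node(5,4) S=263.2822 payoff=0.0000 vs cont=0.5773 → 0.5773 [wait]  node(5,5) S=394.4513 payoff=0.0000 vs cont=0.0000 → 0.0000 [wait]  ⇒ S*(5)=52.2557
t_4: node(4,0) S=63.9617 payoff=59.9483 vs cont=60.4436 → 60.4436 [wait]  node(4,1) S=95.8279 payoff=28.0821 vs cont=35.8190 → 35.8190 [wait]  node(4,2) S=143.5700 payoff=0.0000 vs cont=14.7838 → 14.7838 [wait]  node(4,3) S=215.0976 payoff=0.0000 vs cont=3.4997 → 3.4997 [wait]  node(4,4) S=322.2608 payoff=0.0000 vs cont=0.3138 → 0.3138 [wait]  ⇒ S*(4)=-
t_3: node(3,0) S=78.2899 payoff=45.6201 vs cont=49.1216 → 49.1216 [wait]  node(3,1) S=117.2945 payoff=6.6155 vs cont=26.1833 → 26.1833 [wait]  node(3,2) S=175.7315 payoff=0.0000 vs cont=9.6249 → 9.6249 [wait]  node(3,3) S=263.2822 payoff=0.0000 vs cont=2.0447 → 2.0447 [wait]  ⇒ S*(3)=-
t_2: node(2,0) S=95.8279 payoff=28.0821 vs cont=38.5912 → 38.5912 [wait]  node(2,1) S=143.5700 payoff=0.0000 vs cont=18.6028 → 18.6028 [wait]  node(2,2) S=215.0976 payoff=0.0000 vs cont=6.1600 → 6.1600 [wait]  ⇒ S*(2)=-
t_1: node(1,0) S=117.2945 payoff=6.6155 vs cont=29.4246 → 29.4246 [wait]  node(1,1) S=175.7315 payoff=0.0000 vs cont=12.9090 → 12.9090 [wait]  ⇒ S*(1)=-
t_0: node(0,0) S=143.5700 payoff=0.0000 vs cont=21.8562 → 21.8562 [wait]  ⇒ S*(0)=-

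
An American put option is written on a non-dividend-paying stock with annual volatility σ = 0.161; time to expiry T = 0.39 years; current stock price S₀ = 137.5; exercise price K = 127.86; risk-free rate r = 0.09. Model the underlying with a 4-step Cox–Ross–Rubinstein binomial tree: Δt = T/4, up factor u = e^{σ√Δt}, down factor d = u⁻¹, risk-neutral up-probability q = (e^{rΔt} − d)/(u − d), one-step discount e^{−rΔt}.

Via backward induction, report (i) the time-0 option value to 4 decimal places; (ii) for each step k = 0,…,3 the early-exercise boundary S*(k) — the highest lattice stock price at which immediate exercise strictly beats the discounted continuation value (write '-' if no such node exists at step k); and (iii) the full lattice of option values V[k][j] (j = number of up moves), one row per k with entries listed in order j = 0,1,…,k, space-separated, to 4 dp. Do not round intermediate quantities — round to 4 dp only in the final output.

Δt=0.09750  u=1.05156  d=0.95097  q=0.57506  discount=0.99126
step 4 (expiry): payoffs max(K−S,0) = 15.4070 3.5126 0.0000 0.0000 0.0000
step 3: (k=3,j=0): S=118.2507, (K−S)⁺=9.6093, hold=8.4922 ⇒ V=9.6093 exercise | (k=3,j=1): S=130.7584, (K−S)⁺=0.0000, hold=1.4796 ⇒ V=1.4796 continue | (k=3,j=2): S=144.5891, (K−S)⁺=0.0000, hold=0.0000 ⇒ V=0.0000 continue | (k=3,j=3): S=159.8827, (K−S)⁺=0.0000, hold=0.0000 ⇒ V=0.0000 continue  boundary S*=118.2507
step 2: (k=2,j=0): S=124.3474, (K−S)⁺=3.5126, hold=4.8911 ⇒ V=4.8911 continue | (k=2,j=1): S=137.5000, (K−S)⁺=0.0000, hold=0.6233 ⇒ V=0.6233 continue | (k=2,j=2): S=152.0438, (K−S)⁺=0.0000, hold=0.0000 ⇒ V=0.0000 continue  boundary S*=-
step 1: (k=1,j=0): S=130.7584, (K−S)⁺=0.0000, hold=2.4156 ⇒ V=2.4156 continue | (k=1,j=1): S=144.5891, (K−S)⁺=0.0000, hold=0.2625 ⇒ V=0.2625 continue  boundary S*=-
step 0: (k=0,j=0): S=137.5000, (K−S)⁺=0.0000, hold=1.1672 ⇒ V=1.1672 continue  boundary S*=-

price = 1.1672
boundary = - - - 118.2507
tree:
1.1672
2.4156 0.2625
4.8911 0.6233 0.0000
9.6093 1.4796 0.0000 0.0000
15.4070 3.5126 0.0000 0.0000 0.0000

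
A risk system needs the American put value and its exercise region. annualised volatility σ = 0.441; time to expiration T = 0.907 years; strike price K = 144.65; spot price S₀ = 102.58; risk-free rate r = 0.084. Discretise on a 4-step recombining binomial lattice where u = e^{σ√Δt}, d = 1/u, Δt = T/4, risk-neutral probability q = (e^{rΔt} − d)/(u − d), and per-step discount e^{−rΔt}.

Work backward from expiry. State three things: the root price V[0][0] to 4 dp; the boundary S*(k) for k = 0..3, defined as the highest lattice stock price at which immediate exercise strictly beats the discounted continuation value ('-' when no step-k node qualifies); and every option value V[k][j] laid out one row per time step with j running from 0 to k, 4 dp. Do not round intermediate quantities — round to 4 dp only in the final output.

params: Δt=0.22675 u=1.23367 d=0.81059 q=0.49314 e^(-rΔt)=0.98113
t_4 payoffs: 100.3645 77.2497 42.0700 0.0000 0.0000
t_3: node(3,0) S=54.6338 payoff=90.0162 vs cont=87.2871 → 90.0162 [stop]  node(3,1) S=83.1500 payoff=61.5000 vs cont=58.7709 → 61.5000 [stop]  node(3,2) S=126.5503 payoff=18.0997 vs cont=20.9211 → 20.9211 [wait]  node(3,3) S=192.6033 payoff=0.0000 vs cont=0.0000 → 0.0000 [wait]  ⇒ S*(3)=83.1500
t_2: node(2,0) S=67.4003 payoff=77.2497 vs cont=74.5206 → 77.2497 [stop]  node(2,1) S=102.5800 payoff=42.0700 vs cont=40.7060 → 42.0700 [stop]  node(2,2) S=156.1218 payoff=0.0000 vs cont=10.4040 → 10.4040 [wait]  ⇒ S*(2)=102.5800
t_1: node(1,0) S=83.1500 payoff=61.5000 vs cont=58.7709 → 61.5000 [stop]  node(1,1) S=126.5503 payoff=18.0997 vs cont=25.9550 → 25.9550 [wait]  ⇒ S*(1)=83.1500
t_0: node(0,0) S=102.5800 payoff=42.0700 vs cont=43.1416 → 43.1416 [wait]  ⇒ S*(0)=-

price = 43.1416
boundary = - 83.1500 102.5800 83.1500
tree:
43.1416
61.5000 25.9550
77.2497 42.0700 10.4040
90.0162 61.5000 20.9211 0.0000
100.3645 77.2497 42.0700 0.0000 0.0000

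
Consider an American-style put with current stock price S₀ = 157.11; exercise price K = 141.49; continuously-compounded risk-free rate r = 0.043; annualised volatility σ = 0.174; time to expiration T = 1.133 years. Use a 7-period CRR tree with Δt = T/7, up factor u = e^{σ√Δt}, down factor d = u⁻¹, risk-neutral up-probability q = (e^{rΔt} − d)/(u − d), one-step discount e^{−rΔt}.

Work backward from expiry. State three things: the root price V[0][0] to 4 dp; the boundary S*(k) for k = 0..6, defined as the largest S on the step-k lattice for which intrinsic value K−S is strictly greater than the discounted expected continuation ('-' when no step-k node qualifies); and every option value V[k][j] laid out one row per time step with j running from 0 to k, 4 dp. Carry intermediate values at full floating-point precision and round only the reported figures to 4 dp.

price = 3.3027
boundary = - - - - 118.7399 127.3498 118.7399
tree:
3.3027
5.6278 1.3036
9.3185 2.4594 0.3055
14.8892 4.5471 0.6577 0.0000
22.7501 8.1790 1.4163 0.0000 0.0000
30.7780 14.1402 3.0497 0.0000 0.0000 0.0000
38.2631 22.7501 6.5668 0.0000 0.0000 0.0000 0.0000
45.2421 30.7780 14.1402 0.0000 0.0000 0.0000 0.0000 0.0000

Δt=0.16186  u=1.07251  d=0.93239  q=0.53235  discount=0.99306
step 7 (expiry): payoffs max(K−S,0) = 45.2421 30.7780 14.1402 0.0000 0.0000 0.0000 0.0000 0.0000
step 6: (k=6,j=0): S=103.2269, (K−S)⁺=38.2631, hold=37.2818 ⇒ V=38.2631 exercise | (k=6,j=1): S=118.7399, (K−S)⁺=22.7501, hold=21.7688 ⇒ V=22.7501 exercise | (k=6,j=2): S=136.5841, (K−S)⁺=4.9059, hold=6.5668 ⇒ V=6.5668 continue | (k=6,j=3): S=157.1100, (K−S)⁺=0.0000, hold=0.0000 ⇒ V=0.0000 continue | (k=6,j=4): S=180.7205, (K−S)⁺=0.0000, hold=0.0000 ⇒ V=0.0000 continue | (k=6,j=5): S=207.8792, (K−S)⁺=0.0000, hold=0.0000 ⇒ V=0.0000 continue | (k=6,j=6): S=239.1193, (K−S)⁺=0.0000, hold=0.0000 ⇒ V=0.0000 continue  boundary S*=118.7399
step 5: (k=5,j=0): S=110.7120, (K−S)⁺=30.7780, hold=29.7967 ⇒ V=30.7780 exercise | (k=5,j=1): S=127.3498, (K−S)⁺=14.1402, hold=14.0369 ⇒ V=14.1402 exercise | (k=5,j=2): S=146.4880, (K−S)⁺=0.0000, hold=3.0497 ⇒ V=3.0497 continue | (k=5,j=3): S=168.5022, (K−S)⁺=0.0000, hold=0.0000 ⇒ V=0.0000 continue | (k=5,j=4): S=193.8248, (K−S)⁺=0.0000, hold=0.0000 ⇒ V=0.0000 continue | (k=5,j=5): S=222.9528, (K−S)⁺=0.0000, hold=0.0000 ⇒ V=0.0000 continue  boundary S*=127.3498
step 4: (k=4,j=0): S=118.7399, (K−S)⁺=22.7501, hold=21.7688 ⇒ V=22.7501 exercise | (k=4,j=1): S=136.5841, (K−S)⁺=4.9059, hold=8.1790 ⇒ V=8.1790 continue | (k=4,j=2): S=157.1100, (K−S)⁺=0.0000, hold=1.4163 ⇒ V=1.4163 continue | (k=4,j=3): S=180.7205, (K−S)⁺=0.0000, hold=0.0000 ⇒ V=0.0000 continue | (k=4,j=4): S=207.8792, (K−S)⁺=0.0000, hold=0.0000 ⇒ V=0.0000 continue  boundary S*=118.7399
step 3: (k=3,j=0): S=127.3498, (K−S)⁺=14.1402, hold=14.8892 ⇒ V=14.8892 continue | (k=3,j=1): S=146.4880, (K−S)⁺=0.0000, hold=4.5471 ⇒ V=4.5471 continue | (k=3,j=2): S=168.5022, (K−S)⁺=0.0000, hold=0.6577 ⇒ V=0.6577 continue | (k=3,j=3): S=193.8248, (K−S)⁺=0.0000, hold=0.0000 ⇒ V=0.0000 continue  boundary S*=-
step 2: (k=2,j=0): S=136.5841, (K−S)⁺=4.9059, hold=9.3185 ⇒ V=9.3185 continue | (k=2,j=1): S=157.1100, (K−S)⁺=0.0000, hold=2.4594 ⇒ V=2.4594 continue | (k=2,j=2): S=180.7205, (K−S)⁺=0.0000, hold=0.3055 ⇒ V=0.3055 continue  boundary S*=-
step 1: (k=1,j=0): S=146.4880, (K−S)⁺=0.0000, hold=5.6278 ⇒ V=5.6278 continue | (k=1,j=1): S=168.5022, (K−S)⁺=0.0000, hold=1.3036 ⇒ V=1.3036 continue  boundary S*=-
step 0: (k=0,j=0): S=157.1100, (K−S)⁺=0.0000, hold=3.3027 ⇒ V=3.3027 continue  boundary S*=-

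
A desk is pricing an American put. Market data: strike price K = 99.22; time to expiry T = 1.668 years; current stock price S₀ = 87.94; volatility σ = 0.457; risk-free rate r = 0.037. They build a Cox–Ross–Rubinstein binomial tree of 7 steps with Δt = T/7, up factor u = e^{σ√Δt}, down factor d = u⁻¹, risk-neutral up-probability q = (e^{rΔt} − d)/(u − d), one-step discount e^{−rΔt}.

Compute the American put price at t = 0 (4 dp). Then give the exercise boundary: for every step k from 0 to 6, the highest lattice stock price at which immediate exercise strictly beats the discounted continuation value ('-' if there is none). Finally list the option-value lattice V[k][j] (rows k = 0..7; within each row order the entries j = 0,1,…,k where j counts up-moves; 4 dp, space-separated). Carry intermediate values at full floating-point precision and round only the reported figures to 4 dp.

price = 24.9182
boundary = - - - 45.0335 56.2885 45.0335 56.2885
tree:
24.9182
33.4654 15.5260
43.4219 22.6090 7.6448
54.1865 31.8227 12.4030 2.2974
63.1910 42.9315 19.6048 4.3252 0.0000
70.3950 54.1865 29.8565 8.1431 0.0000 0.0000
76.1586 63.1910 42.9315 15.3310 0.0000 0.0000 0.0000
80.7697 70.3950 54.1865 28.8637 0.0000 0.0000 0.0000 0.0000

params: Δt=0.23829 u=1.24992 d=0.80005 q=0.46414 e^(-rΔt)=0.99122
t_7 payoffs: 80.7697 70.3950 54.1865 28.8637 0.0000 0.0000 0.0000 0.0000
t_6: node(6,0) S=23.0614 payoff=76.1586 vs cont=75.2877 → 76.1586 [stop]  node(6,1) S=36.0290 payoff=63.1910 vs cont=62.3200 → 63.1910 [stop]  node(6,2) S=56.2885 payoff=42.9315 vs cont=42.0606 → 42.9315 [stop]  node(6,3) S=87.9400 payoff=11.2800 vs cont=15.3310 → 15.3310 [wait]  node(6,4) S=137.3894 payoff=0.0000 vs cont=0.0000 → 0.0000 [wait]  node(6,5) S=214.6447 payoff=0.0000 vs cont=0.0000 → 0.0000 [wait]  node(6,6) S=335.3413 payoff=0.0000 vs cont=0.0000 → 0.0000 [wait]  ⇒ S*(6)=56.2885
t_5: node(5,0) S=28.8250 payoff=70.3950 vs cont=69.5241 → 70.3950 [stop]  node(5,1) S=45.0335 payoff=54.1865 vs cont=53.3155 → 54.1865 [stop]  node(5,2) S=70.3563 payoff=28.8637 vs cont=29.8565 → 29.8565 [wait]  node(5,3) S=109.9183 payoff=0.0000 vs cont=8.1431 → 8.1431 [wait]  node(5,4) S=171.7263 payoff=0.0000 vs cont=0.0000 → 0.0000 [wait]  node(5,5) S=268.2895 payoff=0.0000 vs cont=0.0000 → 0.0000 [wait]  ⇒ S*(5)=45.0335
t_4: node(4,0) S=36.0290 payoff=63.1910 vs cont=62.3200 → 63.1910 [stop]  node(4,1) S=56.2885 payoff=42.9315 vs cont=42.5173 → 42.9315 [stop]  node(4,2) S=87.9400 payoff=11.2800 vs cont=19.6048 → 19.6048 [wait]  node(4,3) S=137.3894 payoff=0.0000 vs cont=4.3252 → 4.3252 [wait]  node(4,4) S=214.6447 payoff=0.0000 vs cont=0.0000 → 0.0000 [wait]  ⇒ S*(4)=56.2885
t_3: node(3,0) S=45.0335 payoff=54.1865 vs cont=53.3155 → 54.1865 [stop]  node(3,1) S=70.3563 payoff=28.8637 vs cont=31.8227 → 31.8227 [wait]  node(3,2) S=109.9183 payoff=0.0000 vs cont=12.4030 → 12.4030 [wait]  node(3,3) S=171.7263 payoff=0.0000 vs cont=2.2974 → 2.2974 [wait]  ⇒ S*(3)=45.0335
t_2: node(2,0) S=56.2885 payoff=42.9315 vs cont=43.4219 → 43.4219 [wait]  node(2,1) S=87.9400 payoff=11.2800 vs cont=22.6090 → 22.6090 [wait]  node(2,2) S=137.3894 payoff=0.0000 vs cont=7.6448 → 7.6448 [wait]  ⇒ S*(2)=-
t_1: node(1,0) S=70.3563 payoff=28.8637 vs cont=33.4654 → 33.4654 [wait]  node(1,1) S=109.9183 payoff=0.0000 vs cont=15.5260 → 15.5260 [wait]  ⇒ S*(1)=-
t_0: node(0,0) S=87.9400 payoff=11.2800 vs cont=24.9182 → 24.9182 [wait]  ⇒ S*(0)=-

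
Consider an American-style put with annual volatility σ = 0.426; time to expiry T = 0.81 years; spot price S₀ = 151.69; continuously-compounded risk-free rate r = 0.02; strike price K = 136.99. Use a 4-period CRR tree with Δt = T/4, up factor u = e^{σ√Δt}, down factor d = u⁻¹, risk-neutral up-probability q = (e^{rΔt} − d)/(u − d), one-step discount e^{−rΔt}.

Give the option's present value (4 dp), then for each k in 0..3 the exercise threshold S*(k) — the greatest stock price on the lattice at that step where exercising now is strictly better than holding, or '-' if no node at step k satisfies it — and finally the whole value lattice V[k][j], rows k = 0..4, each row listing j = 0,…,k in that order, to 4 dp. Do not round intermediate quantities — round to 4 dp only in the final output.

price = 15.0306
boundary = - - - 85.3482
tree:
15.0306
23.6553 5.1488
35.9206 9.6223 0.0000
51.6418 17.9828 0.0000 0.0000
66.5304 33.6072 0.0000 0.0000 0.0000

Δt=0.20250, u=1.21131, d=0.82555, q=0.46274, disc=e^(-rΔt)=0.99596
k=4 terminal: V=max(K-S,0) → 66.5304 33.6072 0.0000 0.0000 0.0000
k=3: j=0 S=85.3482 intr=51.6418 cont=51.0881 V=51.6418[EX]; j=1 S=125.2284 intr=11.7616 cont=17.9828 V=17.9828[hold]; j=2 S=183.7432 intr=0.0000 cont=0.0000 V=0.0000[hold]; j=3 S=269.5999 intr=0.0000 cont=0.0000 V=0.0000[hold]  S*(3)=85.3482
k=2: j=0 S=103.3828 intr=33.6072 cont=35.9206 V=35.9206[hold]; j=1 S=151.6900 intr=0.0000 cont=9.6223 V=9.6223[hold]; j=2 S=222.5694 intr=0.0000 cont=0.0000 V=0.0000[hold]  S*(2)=-
k=1: j=0 S=125.2284 intr=11.7616 cont=23.6553 V=23.6553[hold]; j=1 S=183.7432 intr=0.0000 cont=5.1488 V=5.1488[hold]  S*(1)=-
k=0: j=0 S=151.6900 intr=0.0000 cont=15.0306 V=15.0306[hold]  S*(0)=-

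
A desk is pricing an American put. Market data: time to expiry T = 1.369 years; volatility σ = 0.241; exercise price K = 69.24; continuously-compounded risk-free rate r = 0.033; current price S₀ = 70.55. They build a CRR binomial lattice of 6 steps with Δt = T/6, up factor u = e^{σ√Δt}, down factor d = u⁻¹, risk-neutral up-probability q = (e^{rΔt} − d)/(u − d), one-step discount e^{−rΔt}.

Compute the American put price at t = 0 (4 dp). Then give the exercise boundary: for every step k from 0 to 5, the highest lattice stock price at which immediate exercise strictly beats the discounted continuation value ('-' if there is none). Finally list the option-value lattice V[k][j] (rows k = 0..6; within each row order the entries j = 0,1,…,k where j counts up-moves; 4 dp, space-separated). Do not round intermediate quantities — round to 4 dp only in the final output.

params: Δt=0.22817 u=1.12201 d=0.89126 q=0.50401 e^(-rΔt)=0.99250
t_6 payoffs: 33.8788 24.7240 13.1989 0.0000 0.0000 0.0000 0.0000
t_5: node(5,0) S=39.6754 payoff=29.5646 vs cont=29.0452 → 29.5646 [stop]  node(5,1) S=49.9473 payoff=19.2927 vs cont=18.7734 → 19.2927 [stop]  node(5,2) S=62.8785 payoff=6.3615 vs cont=6.4974 → 6.4974 [wait]  node(5,3) S=79.1575 payoff=0.0000 vs cont=0.0000 → 0.0000 [wait]  node(5,4) S=99.6512 payoff=0.0000 vs cont=0.0000 → 0.0000 [wait]  node(5,5) S=125.4505 payoff=0.0000 vs cont=0.0000 → 0.0000 [wait]  ⇒ S*(5)=49.9473
t_4: node(4,0) S=44.5160 payoff=24.7240 vs cont=24.2046 → 24.7240 [stop]  node(4,1) S=56.0411 payoff=13.1989 vs cont=12.7475 → 13.1989 [stop]  node(4,2) S=70.5500 payoff=0.0000 vs cont=3.1985 → 3.1985 [wait]  node(4,3) S=88.8152 payoff=0.0000 vs cont=0.0000 → 0.0000 [wait]  node(4,4) S=111.8092 payoff=0.0000 vs cont=0.0000 → 0.0000 [wait]  ⇒ S*(4)=56.0411
t_3: node(3,0) S=49.9473 payoff=19.2927 vs cont=18.7734 → 19.2927 [stop]  node(3,1) S=62.8785 payoff=6.3615 vs cont=8.0974 → 8.0974 [wait]  node(3,2) S=79.1575 payoff=0.0000 vs cont=1.5745 → 1.5745 [wait]  node(3,3) S=99.6512 payoff=0.0000 vs cont=0.0000 → 0.0000 [wait]  ⇒ S*(3)=49.9473
t_2: node(2,0) S=56.0411 payoff=13.1989 vs cont=13.5478 → 13.5478 [wait]  node(2,1) S=70.5500 payoff=0.0000 vs cont=4.7738 → 4.7738 [wait]  node(2,2) S=88.8152 payoff=0.0000 vs cont=0.7751 → 0.7751 [wait]  ⇒ S*(2)=-
t_1: node(1,0) S=62.8785 payoff=6.3615 vs cont=9.0572 → 9.0572 [wait]  node(1,1) S=79.1575 payoff=0.0000 vs cont=2.7377 → 2.7377 [wait]  ⇒ S*(1)=-
t_0: node(0,0) S=70.5500 payoff=0.0000 vs cont=5.8281 → 5.8281 [wait]  ⇒ S*(0)=-

price = 5.8281
boundary = - - - 49.9473 56.0411 49.9473
tree:
5.8281
9.0572 2.7377
13.5478 4.7738 0.7751
19.2927 8.0974 1.5745 0.0000
24.7240 13.1989 3.1985 0.0000 0.0000
29.5646 19.2927 6.4974 0.0000 0.0000 0.0000
33.8788 24.7240 13.1989 0.0000 0.0000 0.0000 0.0000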